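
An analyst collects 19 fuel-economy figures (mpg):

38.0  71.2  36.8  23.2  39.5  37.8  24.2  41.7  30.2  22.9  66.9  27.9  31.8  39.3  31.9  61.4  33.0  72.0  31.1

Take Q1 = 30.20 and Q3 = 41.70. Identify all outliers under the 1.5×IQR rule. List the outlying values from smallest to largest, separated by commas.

IQR = Q3 − Q1 = 41.70 − 30.20 = 11.50.
Lower fence = Q1 − 1.5·IQR = 30.20 − 17.25 = 12.95.
Upper fence = Q3 + 1.5·IQR = 41.70 + 17.25 = 58.95.
61.4 > 58.95 → outlier.
66.9 > 58.95 → outlier.
71.2 > 58.95 → outlier.
72.0 > 58.95 → outlier.
All remaining values lie within [12.95, 58.95].

61.4, 66.9, 71.2, 72.0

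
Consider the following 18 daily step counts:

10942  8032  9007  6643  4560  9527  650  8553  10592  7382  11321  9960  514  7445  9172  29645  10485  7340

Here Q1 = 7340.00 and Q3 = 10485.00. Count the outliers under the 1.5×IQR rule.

3

IQR = 3145.00; fences at 7340.00 − 4717.50 = 2622.50 and 10485.00 + 4717.50 = 15202.50.
Outside the cutoffs: 514, 650, 29645.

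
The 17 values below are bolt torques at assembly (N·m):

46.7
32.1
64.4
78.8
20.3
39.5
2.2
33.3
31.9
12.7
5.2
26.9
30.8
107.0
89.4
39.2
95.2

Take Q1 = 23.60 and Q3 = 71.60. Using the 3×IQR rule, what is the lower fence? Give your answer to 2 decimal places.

IQR = Q3 − Q1 = 71.60 − 23.60 = 48.00.
Lower fence = Q1 − 3·IQR = 23.60 − 144.00 = -120.40.
Upper fence = Q3 + 3·IQR = 71.60 + 144.00 = 215.60.

-120.40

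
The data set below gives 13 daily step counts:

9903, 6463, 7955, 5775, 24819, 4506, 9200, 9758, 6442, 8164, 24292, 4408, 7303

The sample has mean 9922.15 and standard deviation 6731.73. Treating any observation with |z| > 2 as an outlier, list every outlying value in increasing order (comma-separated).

24292, 24819

Cutoffs at x̄ ± 2s: 9922.15 ± 2·6731.73 = [-3541.31, 23385.61].
24292: z = 2.13, |z| > 2 → outlier.
24819: z = 2.21, |z| > 2 → outlier.
Every other value lies within [-3541.31, 23385.61].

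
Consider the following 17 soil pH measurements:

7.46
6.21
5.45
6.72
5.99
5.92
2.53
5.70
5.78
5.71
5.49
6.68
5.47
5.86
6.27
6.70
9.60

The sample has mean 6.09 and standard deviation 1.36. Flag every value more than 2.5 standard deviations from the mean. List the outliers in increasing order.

2.53, 9.60

Cutoffs at x̄ ± 2.5s: 6.09 ± 2.5·1.36 = [2.69, 9.49].
2.53: z = -2.62, |z| > 2.5 → outlier.
9.60: z = 2.58, |z| > 2.5 → outlier.
Every other value lies within [2.69, 9.49].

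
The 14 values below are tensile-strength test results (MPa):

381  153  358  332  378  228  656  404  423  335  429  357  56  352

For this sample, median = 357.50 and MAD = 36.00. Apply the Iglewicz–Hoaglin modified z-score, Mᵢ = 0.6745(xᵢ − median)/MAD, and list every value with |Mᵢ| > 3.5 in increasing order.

56, 153, 656

|Mᵢ| > 3.5 ⇔ |xᵢ − 357.50| > 3.5·36.00/0.6745 = 186.81.
So outliers lie outside [170.69, 544.31].
56: M = -5.65 → outlier.
153: M = -3.83 → outlier.
656: M = 5.59 → outlier.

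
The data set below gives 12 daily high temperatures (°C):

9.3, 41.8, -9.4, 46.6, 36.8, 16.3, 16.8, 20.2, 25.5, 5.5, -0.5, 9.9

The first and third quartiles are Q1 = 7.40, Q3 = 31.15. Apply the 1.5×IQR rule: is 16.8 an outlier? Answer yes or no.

no

IQR = Q3 − Q1 = 31.15 − 7.40 = 23.75.
Lower fence = Q1 − 1.5·IQR = 7.40 − 35.625 = -28.225.
Upper fence = Q3 + 1.5·IQR = 31.15 + 35.625 = 66.775.
16.8 lies within [-28.225, 66.775].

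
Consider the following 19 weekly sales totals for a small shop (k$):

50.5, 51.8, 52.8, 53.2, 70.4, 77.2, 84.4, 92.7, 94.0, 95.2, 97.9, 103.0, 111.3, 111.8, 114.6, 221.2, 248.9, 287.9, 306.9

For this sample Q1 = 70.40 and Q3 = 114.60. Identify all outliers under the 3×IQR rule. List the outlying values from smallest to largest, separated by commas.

248.9, 287.9, 306.9

IQR = Q3 − Q1 = 114.60 − 70.40 = 44.20.
Lower fence = Q1 − 3·IQR = 70.40 − 132.60 = -62.20.
Upper fence = Q3 + 3·IQR = 114.60 + 132.60 = 247.20.
248.9 > 247.20 → outlier.
287.9 > 247.20 → outlier.
306.9 > 247.20 → outlier.
All remaining values lie within [-62.20, 247.20].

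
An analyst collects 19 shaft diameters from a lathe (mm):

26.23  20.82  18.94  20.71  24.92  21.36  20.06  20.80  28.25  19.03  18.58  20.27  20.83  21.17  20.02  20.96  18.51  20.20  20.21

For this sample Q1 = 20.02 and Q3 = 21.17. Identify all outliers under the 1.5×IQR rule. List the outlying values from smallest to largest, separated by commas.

24.92, 26.23, 28.25

IQR = Q3 − Q1 = 21.17 − 20.02 = 1.15.
Lower fence = Q1 − 1.5·IQR = 20.02 − 1.725 = 18.295.
Upper fence = Q3 + 1.5·IQR = 21.17 + 1.725 = 22.895.
24.92 > 22.895 → outlier.
26.23 > 22.895 → outlier.
28.25 > 22.895 → outlier.
All remaining values lie within [18.295, 22.895].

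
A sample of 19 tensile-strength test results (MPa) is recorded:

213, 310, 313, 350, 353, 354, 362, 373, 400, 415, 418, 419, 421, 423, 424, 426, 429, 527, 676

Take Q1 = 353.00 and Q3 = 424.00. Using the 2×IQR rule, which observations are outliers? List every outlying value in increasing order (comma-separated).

676

IQR = Q3 − Q1 = 424.00 − 353.00 = 71.00.
Lower fence = Q1 − 2·IQR = 353.00 − 142.00 = 211.00.
Upper fence = Q3 + 2·IQR = 424.00 + 142.00 = 566.00.
676 > 566.00 → outlier.
All remaining values lie within [211.00, 566.00].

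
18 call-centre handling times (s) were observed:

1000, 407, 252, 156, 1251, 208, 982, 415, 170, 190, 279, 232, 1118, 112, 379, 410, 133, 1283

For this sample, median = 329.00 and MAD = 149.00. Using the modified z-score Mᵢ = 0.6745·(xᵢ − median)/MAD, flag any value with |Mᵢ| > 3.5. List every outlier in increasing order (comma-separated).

1118, 1251, 1283

|Mᵢ| > 3.5 ⇔ |xᵢ − 329.00| > 3.5·149.00/0.6745 = 773.17.
So outliers lie outside [-444.17, 1102.17].
1118: M = 3.57 → outlier.
1251: M = 4.17 → outlier.
1283: M = 4.32 → outlier.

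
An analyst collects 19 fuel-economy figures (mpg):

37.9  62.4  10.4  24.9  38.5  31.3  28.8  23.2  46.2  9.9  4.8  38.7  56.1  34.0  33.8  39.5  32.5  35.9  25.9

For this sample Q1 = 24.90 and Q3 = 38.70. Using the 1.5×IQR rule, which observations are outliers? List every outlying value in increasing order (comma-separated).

62.4

IQR = Q3 − Q1 = 38.70 − 24.90 = 13.80.
Lower fence = Q1 − 1.5·IQR = 24.90 − 20.70 = 4.20.
Upper fence = Q3 + 1.5·IQR = 38.70 + 20.70 = 59.40.
62.4 > 59.40 → outlier.
All remaining values lie within [4.20, 59.40].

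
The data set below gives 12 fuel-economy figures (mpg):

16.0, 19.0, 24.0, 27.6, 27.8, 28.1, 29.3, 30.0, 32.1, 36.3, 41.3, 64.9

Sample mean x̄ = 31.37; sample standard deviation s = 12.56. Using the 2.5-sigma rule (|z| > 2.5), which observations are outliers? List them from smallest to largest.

64.9

Cutoffs at x̄ ± 2.5s: 31.37 ± 2.5·12.56 = [-0.03, 62.77].
64.9: z = 2.67, |z| > 2.5 → outlier.
Every other value lies within [-0.03, 62.77].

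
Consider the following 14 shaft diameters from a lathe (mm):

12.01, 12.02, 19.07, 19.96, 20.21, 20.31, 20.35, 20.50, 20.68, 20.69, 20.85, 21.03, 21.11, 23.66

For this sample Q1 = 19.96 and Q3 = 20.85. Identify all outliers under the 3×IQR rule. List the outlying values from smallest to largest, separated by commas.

IQR = Q3 − Q1 = 20.85 − 19.96 = 0.89.
Lower fence = Q1 − 3·IQR = 19.96 − 2.67 = 17.29.
Upper fence = Q3 + 3·IQR = 20.85 + 2.67 = 23.52.
12.01 < 17.29 → outlier.
12.02 < 17.29 → outlier.
23.66 > 23.52 → outlier.
All remaining values lie within [17.29, 23.52].

12.01, 12.02, 23.66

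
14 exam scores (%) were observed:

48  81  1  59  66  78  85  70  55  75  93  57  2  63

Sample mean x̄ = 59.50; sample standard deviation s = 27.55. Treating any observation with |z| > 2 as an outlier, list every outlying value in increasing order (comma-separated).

Cutoffs at x̄ ± 2s: 59.50 ± 2·27.55 = [4.40, 114.60].
1: z = -2.12, |z| > 2 → outlier.
2: z = -2.09, |z| > 2 → outlier.
Every other value lies within [4.40, 114.60].

1, 2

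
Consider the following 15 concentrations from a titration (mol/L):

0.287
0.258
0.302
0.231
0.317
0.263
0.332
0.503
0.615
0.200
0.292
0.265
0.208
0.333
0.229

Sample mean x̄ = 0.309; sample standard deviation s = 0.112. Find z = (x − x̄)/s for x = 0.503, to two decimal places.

1.73

z = (0.503 − 0.309) / 0.112 = 1.73.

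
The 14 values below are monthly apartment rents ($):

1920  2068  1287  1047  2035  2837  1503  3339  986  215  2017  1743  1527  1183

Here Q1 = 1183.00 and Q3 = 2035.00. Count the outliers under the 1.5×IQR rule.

IQR = 852.00; fences at 1183.00 − 1278.00 = -95.00 and 2035.00 + 1278.00 = 3313.00.
Outside the cutoffs: 3339.

1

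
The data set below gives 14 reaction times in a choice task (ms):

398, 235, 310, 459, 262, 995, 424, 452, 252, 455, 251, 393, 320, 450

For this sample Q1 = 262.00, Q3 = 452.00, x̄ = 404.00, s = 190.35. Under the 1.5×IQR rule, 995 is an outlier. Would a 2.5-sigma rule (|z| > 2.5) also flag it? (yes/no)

yes

z = (995 − 404.00) / 190.35 = 3.10.
|z| = 3.10 > 2.5.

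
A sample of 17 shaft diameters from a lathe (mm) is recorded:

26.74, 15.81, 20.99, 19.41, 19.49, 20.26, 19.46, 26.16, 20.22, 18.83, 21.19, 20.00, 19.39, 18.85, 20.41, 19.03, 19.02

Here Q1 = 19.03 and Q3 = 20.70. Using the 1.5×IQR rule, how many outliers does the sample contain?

3

IQR = 1.67; fences at 19.03 − 2.505 = 16.525 and 20.70 + 2.505 = 23.205.
Outside the cutoffs: 15.81, 26.16, 26.74.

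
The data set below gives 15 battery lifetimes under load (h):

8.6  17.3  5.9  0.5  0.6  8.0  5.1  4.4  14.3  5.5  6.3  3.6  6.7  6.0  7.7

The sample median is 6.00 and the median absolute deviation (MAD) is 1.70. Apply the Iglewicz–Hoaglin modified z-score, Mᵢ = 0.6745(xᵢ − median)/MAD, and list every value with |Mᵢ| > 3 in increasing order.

14.3, 17.3

|Mᵢ| > 3 ⇔ |xᵢ − 6.00| > 3·1.70/0.6745 = 7.56.
So outliers lie outside [-1.56, 13.56].
14.3: M = 3.29 → outlier.
17.3: M = 4.48 → outlier.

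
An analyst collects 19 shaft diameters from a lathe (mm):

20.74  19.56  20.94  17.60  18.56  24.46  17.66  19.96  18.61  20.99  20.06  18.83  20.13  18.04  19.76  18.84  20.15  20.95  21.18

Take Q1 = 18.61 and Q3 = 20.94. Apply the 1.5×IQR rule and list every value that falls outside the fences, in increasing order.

IQR = Q3 − Q1 = 20.94 − 18.61 = 2.33.
Lower fence = Q1 − 1.5·IQR = 18.61 − 3.495 = 15.115.
Upper fence = Q3 + 1.5·IQR = 20.94 + 3.495 = 24.435.
24.46 > 24.435 → outlier.
All remaining values lie within [15.115, 24.435].

24.46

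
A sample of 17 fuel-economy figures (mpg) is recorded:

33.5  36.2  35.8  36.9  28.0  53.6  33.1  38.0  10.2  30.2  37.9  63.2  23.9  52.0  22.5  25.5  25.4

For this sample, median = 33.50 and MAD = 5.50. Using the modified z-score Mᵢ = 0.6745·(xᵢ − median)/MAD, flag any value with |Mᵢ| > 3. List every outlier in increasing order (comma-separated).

63.2

|Mᵢ| > 3 ⇔ |xᵢ − 33.50| > 3·5.50/0.6745 = 24.46.
So outliers lie outside [9.04, 57.96].
63.2: M = 3.64 → outlier.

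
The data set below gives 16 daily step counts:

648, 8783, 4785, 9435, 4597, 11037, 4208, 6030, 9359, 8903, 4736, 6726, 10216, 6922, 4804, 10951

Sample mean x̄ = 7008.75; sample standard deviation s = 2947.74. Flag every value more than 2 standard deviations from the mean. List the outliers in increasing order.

648

Cutoffs at x̄ ± 2s: 7008.75 ± 2·2947.74 = [1113.27, 12904.23].
648: z = -2.16, |z| > 2 → outlier.
Every other value lies within [1113.27, 12904.23].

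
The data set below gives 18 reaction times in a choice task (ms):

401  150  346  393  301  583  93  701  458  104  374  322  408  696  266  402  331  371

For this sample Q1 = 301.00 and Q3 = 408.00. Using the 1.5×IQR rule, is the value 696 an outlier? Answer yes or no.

yes

IQR = Q3 − Q1 = 408.00 − 301.00 = 107.00.
Lower fence = Q1 − 1.5·IQR = 301.00 − 160.50 = 140.50.
Upper fence = Q3 + 1.5·IQR = 408.00 + 160.50 = 568.50.
696 lies above the upper fence.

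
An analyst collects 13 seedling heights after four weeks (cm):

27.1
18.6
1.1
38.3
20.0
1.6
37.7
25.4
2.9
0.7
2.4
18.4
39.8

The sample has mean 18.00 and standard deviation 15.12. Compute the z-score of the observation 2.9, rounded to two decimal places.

-1.00

z = (2.9 − 18.00) / 15.12 = -1.00.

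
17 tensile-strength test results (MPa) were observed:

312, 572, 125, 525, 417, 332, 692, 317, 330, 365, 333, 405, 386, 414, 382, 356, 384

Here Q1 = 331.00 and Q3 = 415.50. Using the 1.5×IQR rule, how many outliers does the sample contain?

IQR = 84.50; fences at 331.00 − 126.75 = 204.25 and 415.50 + 126.75 = 542.25.
Outside the cutoffs: 125, 572, 692.

3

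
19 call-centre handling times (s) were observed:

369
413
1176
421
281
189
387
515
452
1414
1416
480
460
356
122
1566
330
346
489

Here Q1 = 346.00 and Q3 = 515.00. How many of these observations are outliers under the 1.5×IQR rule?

IQR = 169.00; fences at 346.00 − 253.50 = 92.50 and 515.00 + 253.50 = 768.50.
Outside the cutoffs: 1176, 1414, 1416, 1566.

4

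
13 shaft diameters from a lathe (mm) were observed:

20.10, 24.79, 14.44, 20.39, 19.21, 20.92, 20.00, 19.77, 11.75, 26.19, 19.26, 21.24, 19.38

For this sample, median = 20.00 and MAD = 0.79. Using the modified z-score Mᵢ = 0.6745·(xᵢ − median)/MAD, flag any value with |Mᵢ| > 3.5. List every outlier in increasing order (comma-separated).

|Mᵢ| > 3.5 ⇔ |xᵢ − 20.00| > 3.5·0.79/0.6745 = 4.10.
So outliers lie outside [15.90, 24.10].
11.75: M = -7.04 → outlier.
14.44: M = -4.75 → outlier.
24.79: M = 4.09 → outlier.
26.19: M = 5.29 → outlier.

11.75, 14.44, 24.79, 26.19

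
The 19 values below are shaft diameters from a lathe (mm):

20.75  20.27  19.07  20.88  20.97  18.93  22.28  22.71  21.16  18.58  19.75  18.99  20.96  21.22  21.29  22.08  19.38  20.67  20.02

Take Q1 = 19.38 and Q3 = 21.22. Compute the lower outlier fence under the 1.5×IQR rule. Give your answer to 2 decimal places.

16.62

IQR = Q3 − Q1 = 21.22 − 19.38 = 1.84.
Lower fence = Q1 − 1.5·IQR = 19.38 − 2.76 = 16.62.
Upper fence = Q3 + 1.5·IQR = 21.22 + 2.76 = 23.98.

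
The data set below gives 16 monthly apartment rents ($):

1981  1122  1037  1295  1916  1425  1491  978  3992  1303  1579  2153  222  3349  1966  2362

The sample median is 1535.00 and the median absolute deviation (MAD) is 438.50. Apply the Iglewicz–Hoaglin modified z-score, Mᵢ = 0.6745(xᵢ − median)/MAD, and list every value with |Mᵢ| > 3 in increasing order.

|Mᵢ| > 3 ⇔ |xᵢ − 1535.00| > 3·438.50/0.6745 = 1950.33.
So outliers lie outside [-415.33, 3485.33].
3992: M = 3.78 → outlier.

3992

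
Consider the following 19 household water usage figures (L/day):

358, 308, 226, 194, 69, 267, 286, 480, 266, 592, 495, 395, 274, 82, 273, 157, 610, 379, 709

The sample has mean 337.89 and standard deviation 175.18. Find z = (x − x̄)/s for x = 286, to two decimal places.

z = (286 − 337.89) / 175.18 = -0.30.

-0.30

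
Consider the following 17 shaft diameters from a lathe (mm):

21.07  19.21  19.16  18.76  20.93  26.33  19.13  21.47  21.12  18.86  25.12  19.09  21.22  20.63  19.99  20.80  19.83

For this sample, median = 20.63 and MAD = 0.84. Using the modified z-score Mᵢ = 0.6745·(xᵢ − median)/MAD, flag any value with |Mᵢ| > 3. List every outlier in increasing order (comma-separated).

|Mᵢ| > 3 ⇔ |xᵢ − 20.63| > 3·0.84/0.6745 = 3.74.
So outliers lie outside [16.89, 24.37].
25.12: M = 3.61 → outlier.
26.33: M = 4.58 → outlier.

25.12, 26.33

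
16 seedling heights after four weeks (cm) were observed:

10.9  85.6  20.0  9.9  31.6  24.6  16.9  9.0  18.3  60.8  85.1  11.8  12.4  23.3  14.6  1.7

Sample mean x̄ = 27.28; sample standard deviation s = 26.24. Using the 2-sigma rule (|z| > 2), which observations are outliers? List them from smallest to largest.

Cutoffs at x̄ ± 2s: 27.28 ± 2·26.24 = [-25.20, 79.76].
85.1: z = 2.20, |z| > 2 → outlier.
85.6: z = 2.22, |z| > 2 → outlier.
Every other value lies within [-25.20, 79.76].

85.1, 85.6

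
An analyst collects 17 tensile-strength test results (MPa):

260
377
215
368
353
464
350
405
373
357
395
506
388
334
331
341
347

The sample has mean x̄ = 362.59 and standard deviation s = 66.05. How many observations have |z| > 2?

2

Cutoffs: x̄ ± 2s = [230.49, 494.69].
Outside the cutoffs: 215, 506.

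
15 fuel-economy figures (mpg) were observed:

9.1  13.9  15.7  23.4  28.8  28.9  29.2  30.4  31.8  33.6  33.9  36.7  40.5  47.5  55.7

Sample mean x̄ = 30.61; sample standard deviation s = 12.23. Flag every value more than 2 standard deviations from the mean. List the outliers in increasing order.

55.7

Cutoffs at x̄ ± 2s: 30.61 ± 2·12.23 = [6.15, 55.07].
55.7: z = 2.05, |z| > 2 → outlier.
Every other value lies within [6.15, 55.07].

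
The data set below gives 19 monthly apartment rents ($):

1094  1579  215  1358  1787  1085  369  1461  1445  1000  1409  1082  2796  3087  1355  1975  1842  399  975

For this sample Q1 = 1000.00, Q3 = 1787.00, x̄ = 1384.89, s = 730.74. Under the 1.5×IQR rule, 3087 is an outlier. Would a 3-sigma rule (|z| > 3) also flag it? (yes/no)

no

z = (3087 − 1384.89) / 730.74 = 2.33.
|z| = 2.33 ≤ 3.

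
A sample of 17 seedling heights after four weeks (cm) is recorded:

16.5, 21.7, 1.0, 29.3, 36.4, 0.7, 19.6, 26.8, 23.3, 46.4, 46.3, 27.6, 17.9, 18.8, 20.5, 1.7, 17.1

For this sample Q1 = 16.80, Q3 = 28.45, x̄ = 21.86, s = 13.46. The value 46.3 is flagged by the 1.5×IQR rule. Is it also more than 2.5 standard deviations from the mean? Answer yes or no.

no

z = (46.3 − 21.86) / 13.46 = 1.82.
|z| = 1.82 ≤ 2.5.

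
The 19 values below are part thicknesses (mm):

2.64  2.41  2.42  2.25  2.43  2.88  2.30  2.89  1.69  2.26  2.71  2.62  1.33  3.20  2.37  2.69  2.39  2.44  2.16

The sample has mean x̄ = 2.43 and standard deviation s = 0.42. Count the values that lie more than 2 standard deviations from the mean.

1

Cutoffs: x̄ ± 2s = [1.59, 3.27].
Outside the cutoffs: 1.33.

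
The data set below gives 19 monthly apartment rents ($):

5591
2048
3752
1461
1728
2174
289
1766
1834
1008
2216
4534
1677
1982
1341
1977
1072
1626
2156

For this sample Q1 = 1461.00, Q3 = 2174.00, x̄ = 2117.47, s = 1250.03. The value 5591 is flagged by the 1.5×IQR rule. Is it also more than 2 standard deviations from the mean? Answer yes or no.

z = (5591 − 2117.47) / 1250.03 = 2.78.
|z| = 2.78 > 2.

yes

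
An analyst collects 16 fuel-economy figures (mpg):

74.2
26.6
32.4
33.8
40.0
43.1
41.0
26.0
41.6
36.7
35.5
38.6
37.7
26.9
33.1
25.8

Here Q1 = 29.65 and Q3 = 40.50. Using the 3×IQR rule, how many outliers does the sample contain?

IQR = 10.85; fences at 29.65 − 32.55 = -2.90 and 40.50 + 32.55 = 73.05.
Outside the cutoffs: 74.2.

1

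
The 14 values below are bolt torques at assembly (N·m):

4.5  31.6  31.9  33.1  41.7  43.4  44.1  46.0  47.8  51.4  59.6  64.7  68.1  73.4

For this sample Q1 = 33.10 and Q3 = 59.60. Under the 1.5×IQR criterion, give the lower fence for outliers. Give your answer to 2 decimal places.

-6.65

IQR = Q3 − Q1 = 59.60 − 33.10 = 26.50.
Lower fence = Q1 − 1.5·IQR = 33.10 − 39.75 = -6.65.
Upper fence = Q3 + 1.5·IQR = 59.60 + 39.75 = 99.35.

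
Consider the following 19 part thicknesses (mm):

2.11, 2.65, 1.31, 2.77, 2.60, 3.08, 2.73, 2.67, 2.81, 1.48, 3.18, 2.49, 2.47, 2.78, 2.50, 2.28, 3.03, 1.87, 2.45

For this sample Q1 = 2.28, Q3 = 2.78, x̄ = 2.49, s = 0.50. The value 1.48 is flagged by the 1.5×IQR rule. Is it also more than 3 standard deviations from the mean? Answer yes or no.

z = (1.48 − 2.49) / 0.50 = -2.02.
|z| = 2.02 ≤ 3.

no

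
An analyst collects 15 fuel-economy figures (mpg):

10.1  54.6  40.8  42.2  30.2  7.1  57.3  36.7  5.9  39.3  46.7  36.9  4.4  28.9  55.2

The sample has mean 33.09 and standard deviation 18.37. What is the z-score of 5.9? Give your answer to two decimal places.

-1.48

z = (5.9 − 33.09) / 18.37 = -1.48.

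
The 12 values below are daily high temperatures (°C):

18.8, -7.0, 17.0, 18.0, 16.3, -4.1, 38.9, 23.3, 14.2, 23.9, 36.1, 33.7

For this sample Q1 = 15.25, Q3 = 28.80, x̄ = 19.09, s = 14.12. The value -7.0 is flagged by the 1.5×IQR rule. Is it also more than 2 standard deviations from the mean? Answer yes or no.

z = (-7.0 − 19.09) / 14.12 = -1.85.
|z| = 1.85 ≤ 2.

no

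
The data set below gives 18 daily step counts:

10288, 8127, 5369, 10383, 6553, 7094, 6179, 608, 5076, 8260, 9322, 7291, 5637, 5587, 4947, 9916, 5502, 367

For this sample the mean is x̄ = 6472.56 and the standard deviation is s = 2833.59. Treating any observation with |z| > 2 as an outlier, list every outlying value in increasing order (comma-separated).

367, 608

Cutoffs at x̄ ± 2s: 6472.56 ± 2·2833.59 = [805.38, 12139.74].
367: z = -2.15, |z| > 2 → outlier.
608: z = -2.07, |z| > 2 → outlier.
Every other value lies within [805.38, 12139.74].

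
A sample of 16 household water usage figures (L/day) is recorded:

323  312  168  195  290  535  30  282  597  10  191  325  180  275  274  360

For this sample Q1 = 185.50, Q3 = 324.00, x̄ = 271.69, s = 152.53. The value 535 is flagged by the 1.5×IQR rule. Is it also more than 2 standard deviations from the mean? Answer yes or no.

no

z = (535 − 271.69) / 152.53 = 1.73.
|z| = 1.73 ≤ 2.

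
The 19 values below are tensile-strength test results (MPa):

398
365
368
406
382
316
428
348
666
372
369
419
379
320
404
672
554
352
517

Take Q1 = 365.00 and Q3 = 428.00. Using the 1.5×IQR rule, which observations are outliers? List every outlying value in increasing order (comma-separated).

IQR = Q3 − Q1 = 428.00 − 365.00 = 63.00.
Lower fence = Q1 − 1.5·IQR = 365.00 − 94.50 = 270.50.
Upper fence = Q3 + 1.5·IQR = 428.00 + 94.50 = 522.50.
554 > 522.50 → outlier.
666 > 522.50 → outlier.
672 > 522.50 → outlier.
All remaining values lie within [270.50, 522.50].

554, 666, 672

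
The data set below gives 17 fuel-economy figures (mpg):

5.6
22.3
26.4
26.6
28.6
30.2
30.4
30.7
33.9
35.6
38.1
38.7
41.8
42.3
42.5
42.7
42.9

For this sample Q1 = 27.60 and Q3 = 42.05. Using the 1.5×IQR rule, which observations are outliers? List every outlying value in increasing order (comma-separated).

5.6

IQR = Q3 − Q1 = 42.05 − 27.60 = 14.45.
Lower fence = Q1 − 1.5·IQR = 27.60 − 21.675 = 5.925.
Upper fence = Q3 + 1.5·IQR = 42.05 + 21.675 = 63.725.
5.6 < 5.925 → outlier.
All remaining values lie within [5.925, 63.725].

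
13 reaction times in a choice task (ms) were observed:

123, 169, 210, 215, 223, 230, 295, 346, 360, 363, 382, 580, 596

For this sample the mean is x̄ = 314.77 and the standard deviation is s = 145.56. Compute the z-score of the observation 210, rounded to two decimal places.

-0.72

z = (210 − 314.77) / 145.56 = -0.72.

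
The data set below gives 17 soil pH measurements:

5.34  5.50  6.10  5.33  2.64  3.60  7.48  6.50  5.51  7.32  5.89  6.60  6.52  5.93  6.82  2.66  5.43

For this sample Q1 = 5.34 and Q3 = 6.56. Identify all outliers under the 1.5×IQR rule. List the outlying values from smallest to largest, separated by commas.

IQR = Q3 − Q1 = 6.56 − 5.34 = 1.22.
Lower fence = Q1 − 1.5·IQR = 5.34 − 1.83 = 3.51.
Upper fence = Q3 + 1.5·IQR = 6.56 + 1.83 = 8.39.
2.64 < 3.51 → outlier.
2.66 < 3.51 → outlier.
All remaining values lie within [3.51, 8.39].

2.64, 2.66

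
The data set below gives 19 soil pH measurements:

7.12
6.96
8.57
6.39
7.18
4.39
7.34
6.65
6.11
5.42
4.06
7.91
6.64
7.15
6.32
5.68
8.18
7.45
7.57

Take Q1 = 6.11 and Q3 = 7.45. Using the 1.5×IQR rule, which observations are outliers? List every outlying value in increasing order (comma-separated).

IQR = Q3 − Q1 = 7.45 − 6.11 = 1.34.
Lower fence = Q1 − 1.5·IQR = 6.11 − 2.01 = 4.10.
Upper fence = Q3 + 1.5·IQR = 7.45 + 2.01 = 9.46.
4.06 < 4.10 → outlier.
All remaining values lie within [4.10, 9.46].

4.06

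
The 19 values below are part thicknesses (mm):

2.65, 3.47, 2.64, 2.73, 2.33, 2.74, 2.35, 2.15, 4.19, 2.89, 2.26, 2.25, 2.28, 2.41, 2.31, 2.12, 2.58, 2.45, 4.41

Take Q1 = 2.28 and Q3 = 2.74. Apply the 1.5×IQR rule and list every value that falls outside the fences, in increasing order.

IQR = Q3 − Q1 = 2.74 − 2.28 = 0.46.
Lower fence = Q1 − 1.5·IQR = 2.28 − 0.69 = 1.59.
Upper fence = Q3 + 1.5·IQR = 2.74 + 0.69 = 3.43.
3.47 > 3.43 → outlier.
4.19 > 3.43 → outlier.
4.41 > 3.43 → outlier.
All remaining values lie within [1.59, 3.43].

3.47, 4.19, 4.41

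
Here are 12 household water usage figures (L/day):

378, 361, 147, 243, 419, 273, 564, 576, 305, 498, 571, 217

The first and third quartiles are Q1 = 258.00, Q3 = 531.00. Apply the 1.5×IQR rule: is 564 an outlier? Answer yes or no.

no

IQR = Q3 − Q1 = 531.00 − 258.00 = 273.00.
Lower fence = Q1 − 1.5·IQR = 258.00 − 409.50 = -151.50.
Upper fence = Q3 + 1.5·IQR = 531.00 + 409.50 = 940.50.
564 lies within [-151.50, 940.50].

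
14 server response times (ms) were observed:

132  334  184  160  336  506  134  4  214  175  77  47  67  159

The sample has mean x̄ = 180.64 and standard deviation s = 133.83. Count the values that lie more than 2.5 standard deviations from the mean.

0

Cutoffs: x̄ ± 2.5s = [-153.935, 515.215].
Every value lies within the cutoffs.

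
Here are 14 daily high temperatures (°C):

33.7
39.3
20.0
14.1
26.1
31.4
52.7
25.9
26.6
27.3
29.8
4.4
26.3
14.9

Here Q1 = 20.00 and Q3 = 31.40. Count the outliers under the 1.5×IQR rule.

IQR = 11.40; fences at 20.00 − 17.10 = 2.90 and 31.40 + 17.10 = 48.50.
Outside the cutoffs: 52.7.

1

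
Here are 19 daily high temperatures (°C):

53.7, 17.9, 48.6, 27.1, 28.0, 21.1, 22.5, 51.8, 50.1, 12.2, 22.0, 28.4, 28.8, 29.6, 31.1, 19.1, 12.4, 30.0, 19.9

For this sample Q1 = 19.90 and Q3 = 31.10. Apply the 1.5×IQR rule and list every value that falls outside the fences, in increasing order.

48.6, 50.1, 51.8, 53.7

IQR = Q3 − Q1 = 31.10 − 19.90 = 11.20.
Lower fence = Q1 − 1.5·IQR = 19.90 − 16.80 = 3.10.
Upper fence = Q3 + 1.5·IQR = 31.10 + 16.80 = 47.90.
48.6 > 47.90 → outlier.
50.1 > 47.90 → outlier.
51.8 > 47.90 → outlier.
53.7 > 47.90 → outlier.
All remaining values lie within [3.10, 47.90].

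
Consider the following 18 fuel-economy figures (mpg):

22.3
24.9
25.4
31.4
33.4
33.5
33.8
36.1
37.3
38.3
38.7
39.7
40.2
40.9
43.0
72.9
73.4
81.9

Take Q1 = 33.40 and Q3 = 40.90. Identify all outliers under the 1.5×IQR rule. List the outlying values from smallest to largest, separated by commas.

72.9, 73.4, 81.9

IQR = Q3 − Q1 = 40.90 − 33.40 = 7.50.
Lower fence = Q1 − 1.5·IQR = 33.40 − 11.25 = 22.15.
Upper fence = Q3 + 1.5·IQR = 40.90 + 11.25 = 52.15.
72.9 > 52.15 → outlier.
73.4 > 52.15 → outlier.
81.9 > 52.15 → outlier.
All remaining values lie within [22.15, 52.15].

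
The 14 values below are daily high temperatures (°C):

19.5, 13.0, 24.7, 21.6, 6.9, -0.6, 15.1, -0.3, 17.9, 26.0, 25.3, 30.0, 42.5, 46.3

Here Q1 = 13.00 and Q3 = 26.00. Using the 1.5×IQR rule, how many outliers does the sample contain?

1

IQR = 13.00; fences at 13.00 − 19.50 = -6.50 and 26.00 + 19.50 = 45.50.
Outside the cutoffs: 46.3.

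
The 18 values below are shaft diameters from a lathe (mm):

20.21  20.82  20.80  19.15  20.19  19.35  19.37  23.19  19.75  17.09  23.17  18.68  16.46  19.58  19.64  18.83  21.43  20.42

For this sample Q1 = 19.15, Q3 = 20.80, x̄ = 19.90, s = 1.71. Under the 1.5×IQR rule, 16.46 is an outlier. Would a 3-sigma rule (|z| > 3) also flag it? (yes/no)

z = (16.46 − 19.90) / 1.71 = -2.01.
|z| = 2.01 ≤ 3.

no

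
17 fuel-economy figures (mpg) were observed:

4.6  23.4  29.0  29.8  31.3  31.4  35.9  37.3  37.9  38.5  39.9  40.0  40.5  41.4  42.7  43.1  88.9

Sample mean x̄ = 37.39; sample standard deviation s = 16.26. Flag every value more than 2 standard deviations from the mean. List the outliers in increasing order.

4.6, 88.9

Cutoffs at x̄ ± 2s: 37.39 ± 2·16.26 = [4.87, 69.91].
4.6: z = -2.02, |z| > 2 → outlier.
88.9: z = 3.17, |z| > 2 → outlier.
Every other value lies within [4.87, 69.91].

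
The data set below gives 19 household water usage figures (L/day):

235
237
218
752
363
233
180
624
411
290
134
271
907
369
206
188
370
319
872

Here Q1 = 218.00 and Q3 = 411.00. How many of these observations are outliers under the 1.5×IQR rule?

3

IQR = 193.00; fences at 218.00 − 289.50 = -71.50 and 411.00 + 289.50 = 700.50.
Outside the cutoffs: 752, 872, 907.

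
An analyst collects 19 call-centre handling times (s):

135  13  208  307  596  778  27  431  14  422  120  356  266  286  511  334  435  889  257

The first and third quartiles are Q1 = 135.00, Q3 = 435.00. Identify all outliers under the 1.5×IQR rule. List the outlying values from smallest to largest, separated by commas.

IQR = Q3 − Q1 = 435.00 − 135.00 = 300.00.
Lower fence = Q1 − 1.5·IQR = 135.00 − 450.00 = -315.00.
Upper fence = Q3 + 1.5·IQR = 435.00 + 450.00 = 885.00.
889 > 885.00 → outlier.
All remaining values lie within [-315.00, 885.00].

889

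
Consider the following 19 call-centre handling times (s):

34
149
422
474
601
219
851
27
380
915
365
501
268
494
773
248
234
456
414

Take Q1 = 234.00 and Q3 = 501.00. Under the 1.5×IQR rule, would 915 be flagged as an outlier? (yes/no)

IQR = Q3 − Q1 = 501.00 − 234.00 = 267.00.
Lower fence = Q1 − 1.5·IQR = 234.00 − 400.50 = -166.50.
Upper fence = Q3 + 1.5·IQR = 501.00 + 400.50 = 901.50.
915 lies above the upper fence.

yes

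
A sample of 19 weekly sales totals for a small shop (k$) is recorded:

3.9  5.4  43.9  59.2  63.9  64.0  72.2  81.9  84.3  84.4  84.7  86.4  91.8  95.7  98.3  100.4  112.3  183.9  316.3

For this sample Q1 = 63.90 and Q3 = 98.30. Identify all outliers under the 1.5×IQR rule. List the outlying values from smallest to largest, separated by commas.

IQR = Q3 − Q1 = 98.30 − 63.90 = 34.40.
Lower fence = Q1 − 1.5·IQR = 63.90 − 51.60 = 12.30.
Upper fence = Q3 + 1.5·IQR = 98.30 + 51.60 = 149.90.
3.9 < 12.30 → outlier.
5.4 < 12.30 → outlier.
183.9 > 149.90 → outlier.
316.3 > 149.90 → outlier.
All remaining values lie within [12.30, 149.90].

3.9, 5.4, 183.9, 316.3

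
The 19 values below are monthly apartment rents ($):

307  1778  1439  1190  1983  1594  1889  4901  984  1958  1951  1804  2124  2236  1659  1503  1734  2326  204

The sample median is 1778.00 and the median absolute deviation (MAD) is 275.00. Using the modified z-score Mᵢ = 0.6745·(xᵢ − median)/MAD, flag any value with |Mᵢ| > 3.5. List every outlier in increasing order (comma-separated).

204, 307, 4901

|Mᵢ| > 3.5 ⇔ |xᵢ − 1778.00| > 3.5·275.00/0.6745 = 1426.98.
So outliers lie outside [351.02, 3204.98].
204: M = -3.86 → outlier.
307: M = -3.61 → outlier.
4901: M = 7.66 → outlier.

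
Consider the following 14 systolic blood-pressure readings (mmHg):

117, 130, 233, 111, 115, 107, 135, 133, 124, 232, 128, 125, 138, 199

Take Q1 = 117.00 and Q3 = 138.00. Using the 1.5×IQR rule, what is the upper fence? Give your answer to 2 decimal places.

169.50

IQR = Q3 − Q1 = 138.00 − 117.00 = 21.00.
Lower fence = Q1 − 1.5·IQR = 117.00 − 31.50 = 85.50.
Upper fence = Q3 + 1.5·IQR = 138.00 + 31.50 = 169.50.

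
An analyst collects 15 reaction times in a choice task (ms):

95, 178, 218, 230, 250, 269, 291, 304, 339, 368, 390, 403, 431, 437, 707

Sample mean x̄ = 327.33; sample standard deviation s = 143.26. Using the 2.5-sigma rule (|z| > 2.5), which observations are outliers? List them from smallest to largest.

Cutoffs at x̄ ± 2.5s: 327.33 ± 2.5·143.26 = [-30.82, 685.48].
707: z = 2.65, |z| > 2.5 → outlier.
Every other value lies within [-30.82, 685.48].

707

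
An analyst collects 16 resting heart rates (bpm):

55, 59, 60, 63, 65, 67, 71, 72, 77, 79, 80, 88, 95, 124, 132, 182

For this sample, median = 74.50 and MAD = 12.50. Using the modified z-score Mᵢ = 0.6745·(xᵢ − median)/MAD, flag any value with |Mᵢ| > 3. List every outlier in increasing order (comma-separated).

|Mᵢ| > 3 ⇔ |xᵢ − 74.50| > 3·12.50/0.6745 = 55.60.
So outliers lie outside [18.90, 130.10].
132: M = 3.10 → outlier.
182: M = 5.80 → outlier.

132, 182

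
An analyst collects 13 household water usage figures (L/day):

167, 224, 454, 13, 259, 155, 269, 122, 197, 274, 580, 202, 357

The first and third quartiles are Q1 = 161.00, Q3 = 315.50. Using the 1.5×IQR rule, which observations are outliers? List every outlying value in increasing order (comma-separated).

IQR = Q3 − Q1 = 315.50 − 161.00 = 154.50.
Lower fence = Q1 − 1.5·IQR = 161.00 − 231.75 = -70.75.
Upper fence = Q3 + 1.5·IQR = 315.50 + 231.75 = 547.25.
580 > 547.25 → outlier.
All remaining values lie within [-70.75, 547.25].

580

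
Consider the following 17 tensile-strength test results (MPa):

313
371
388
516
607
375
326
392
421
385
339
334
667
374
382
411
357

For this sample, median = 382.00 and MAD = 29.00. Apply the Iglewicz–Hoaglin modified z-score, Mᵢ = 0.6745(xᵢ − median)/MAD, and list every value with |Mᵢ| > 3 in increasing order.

516, 607, 667

|Mᵢ| > 3 ⇔ |xᵢ − 382.00| > 3·29.00/0.6745 = 128.98.
So outliers lie outside [253.02, 510.98].
516: M = 3.12 → outlier.
607: M = 5.23 → outlier.
667: M = 6.63 → outlier.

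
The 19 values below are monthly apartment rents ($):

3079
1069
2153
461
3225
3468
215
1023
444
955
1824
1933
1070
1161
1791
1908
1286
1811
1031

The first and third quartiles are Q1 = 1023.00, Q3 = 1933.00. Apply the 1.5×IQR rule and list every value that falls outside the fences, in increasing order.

IQR = Q3 − Q1 = 1933.00 − 1023.00 = 910.00.
Lower fence = Q1 − 1.5·IQR = 1023.00 − 1365.00 = -342.00.
Upper fence = Q3 + 1.5·IQR = 1933.00 + 1365.00 = 3298.00.
3468 > 3298.00 → outlier.
All remaining values lie within [-342.00, 3298.00].

3468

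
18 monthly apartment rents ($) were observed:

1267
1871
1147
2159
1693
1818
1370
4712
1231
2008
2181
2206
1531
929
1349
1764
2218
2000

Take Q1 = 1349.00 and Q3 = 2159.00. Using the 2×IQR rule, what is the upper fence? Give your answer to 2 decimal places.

3779.00

IQR = Q3 − Q1 = 2159.00 − 1349.00 = 810.00.
Lower fence = Q1 − 2·IQR = 1349.00 − 1620.00 = -271.00.
Upper fence = Q3 + 2·IQR = 2159.00 + 1620.00 = 3779.00.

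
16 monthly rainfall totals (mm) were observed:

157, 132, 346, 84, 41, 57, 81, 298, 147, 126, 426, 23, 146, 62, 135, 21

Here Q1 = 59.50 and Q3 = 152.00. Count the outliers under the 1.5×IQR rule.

3

IQR = 92.50; fences at 59.50 − 138.75 = -79.25 and 152.00 + 138.75 = 290.75.
Outside the cutoffs: 298, 346, 426.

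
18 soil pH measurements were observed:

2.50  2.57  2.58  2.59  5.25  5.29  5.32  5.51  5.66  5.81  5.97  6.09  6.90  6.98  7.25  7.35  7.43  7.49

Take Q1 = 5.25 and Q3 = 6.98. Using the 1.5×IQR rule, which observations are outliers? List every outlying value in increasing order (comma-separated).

2.50, 2.57, 2.58, 2.59

IQR = Q3 − Q1 = 6.98 − 5.25 = 1.73.
Lower fence = Q1 − 1.5·IQR = 5.25 − 2.595 = 2.655.
Upper fence = Q3 + 1.5·IQR = 6.98 + 2.595 = 9.575.
2.50 < 2.655 → outlier.
2.57 < 2.655 → outlier.
2.58 < 2.655 → outlier.
2.59 < 2.655 → outlier.
All remaining values lie within [2.655, 9.575].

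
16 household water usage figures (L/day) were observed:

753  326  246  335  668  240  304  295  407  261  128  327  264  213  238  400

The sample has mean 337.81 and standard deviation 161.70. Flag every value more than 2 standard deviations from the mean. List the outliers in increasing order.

668, 753

Cutoffs at x̄ ± 2s: 337.81 ± 2·161.70 = [14.41, 661.21].
668: z = 2.04, |z| > 2 → outlier.
753: z = 2.57, |z| > 2 → outlier.
Every other value lies within [14.41, 661.21].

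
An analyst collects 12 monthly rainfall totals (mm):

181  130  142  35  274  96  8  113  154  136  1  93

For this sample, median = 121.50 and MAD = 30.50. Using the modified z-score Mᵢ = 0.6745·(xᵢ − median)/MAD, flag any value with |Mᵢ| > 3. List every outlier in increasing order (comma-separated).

274

|Mᵢ| > 3 ⇔ |xᵢ − 121.50| > 3·30.50/0.6745 = 135.66.
So outliers lie outside [-14.16, 257.16].
274: M = 3.37 → outlier.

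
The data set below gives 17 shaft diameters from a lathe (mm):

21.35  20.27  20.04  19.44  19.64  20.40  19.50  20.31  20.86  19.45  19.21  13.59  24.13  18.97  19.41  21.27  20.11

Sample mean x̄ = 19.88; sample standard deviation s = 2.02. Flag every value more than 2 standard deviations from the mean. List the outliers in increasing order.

Cutoffs at x̄ ± 2s: 19.88 ± 2·2.02 = [15.84, 23.92].
13.59: z = -3.11, |z| > 2 → outlier.
24.13: z = 2.10, |z| > 2 → outlier.
Every other value lies within [15.84, 23.92].

13.59, 24.13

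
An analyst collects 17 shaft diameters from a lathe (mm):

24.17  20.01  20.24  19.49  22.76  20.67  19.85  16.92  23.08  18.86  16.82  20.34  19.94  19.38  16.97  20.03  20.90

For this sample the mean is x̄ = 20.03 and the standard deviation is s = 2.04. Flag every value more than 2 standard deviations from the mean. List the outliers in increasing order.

Cutoffs at x̄ ± 2s: 20.03 ± 2·2.04 = [15.95, 24.11].
24.17: z = 2.03, |z| > 2 → outlier.
Every other value lies within [15.95, 24.11].

24.17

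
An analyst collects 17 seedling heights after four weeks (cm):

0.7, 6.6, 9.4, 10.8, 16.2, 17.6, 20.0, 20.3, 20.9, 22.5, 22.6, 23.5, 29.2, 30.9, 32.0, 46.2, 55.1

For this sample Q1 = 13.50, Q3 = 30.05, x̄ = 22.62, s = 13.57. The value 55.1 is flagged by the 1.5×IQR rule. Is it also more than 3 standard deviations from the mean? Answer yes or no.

no

z = (55.1 − 22.62) / 13.57 = 2.39.
|z| = 2.39 ≤ 3.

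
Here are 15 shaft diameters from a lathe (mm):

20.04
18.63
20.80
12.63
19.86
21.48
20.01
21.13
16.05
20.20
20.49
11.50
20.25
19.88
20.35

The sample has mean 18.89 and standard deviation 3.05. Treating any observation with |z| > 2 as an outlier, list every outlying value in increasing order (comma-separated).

Cutoffs at x̄ ± 2s: 18.89 ± 2·3.05 = [12.79, 24.99].
11.50: z = -2.42, |z| > 2 → outlier.
12.63: z = -2.05, |z| > 2 → outlier.
Every other value lies within [12.79, 24.99].

11.50, 12.63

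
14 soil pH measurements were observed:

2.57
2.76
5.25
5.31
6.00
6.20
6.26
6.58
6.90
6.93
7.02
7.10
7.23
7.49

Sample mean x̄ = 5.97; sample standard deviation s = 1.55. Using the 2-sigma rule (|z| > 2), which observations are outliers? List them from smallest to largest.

2.57, 2.76

Cutoffs at x̄ ± 2s: 5.97 ± 2·1.55 = [2.87, 9.07].
2.57: z = -2.19, |z| > 2 → outlier.
2.76: z = -2.07, |z| > 2 → outlier.
Every other value lies within [2.87, 9.07].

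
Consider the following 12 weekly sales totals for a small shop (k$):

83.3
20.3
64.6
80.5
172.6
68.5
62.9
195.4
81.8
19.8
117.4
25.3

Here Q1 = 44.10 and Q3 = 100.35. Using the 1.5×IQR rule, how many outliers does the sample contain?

IQR = 56.25; fences at 44.10 − 84.375 = -40.275 and 100.35 + 84.375 = 184.725.
Outside the cutoffs: 195.4.

1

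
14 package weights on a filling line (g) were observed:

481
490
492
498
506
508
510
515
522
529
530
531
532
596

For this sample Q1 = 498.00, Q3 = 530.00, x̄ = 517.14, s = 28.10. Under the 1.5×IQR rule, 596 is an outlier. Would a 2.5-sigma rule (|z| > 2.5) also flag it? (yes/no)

yes

z = (596 − 517.14) / 28.10 = 2.81.
|z| = 2.81 > 2.5.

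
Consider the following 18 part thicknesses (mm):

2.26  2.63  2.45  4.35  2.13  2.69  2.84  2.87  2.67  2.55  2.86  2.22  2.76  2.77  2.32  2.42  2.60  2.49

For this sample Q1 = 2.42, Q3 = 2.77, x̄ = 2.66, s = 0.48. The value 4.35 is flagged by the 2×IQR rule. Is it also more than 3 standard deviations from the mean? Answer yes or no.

yes

z = (4.35 − 2.66) / 0.48 = 3.52.
|z| = 3.52 > 3.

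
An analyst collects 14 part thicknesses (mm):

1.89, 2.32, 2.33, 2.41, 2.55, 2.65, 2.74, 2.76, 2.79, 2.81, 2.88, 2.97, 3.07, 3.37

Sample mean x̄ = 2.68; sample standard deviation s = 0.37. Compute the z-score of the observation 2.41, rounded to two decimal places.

z = (2.41 − 2.68) / 0.37 = -0.73.

-0.73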